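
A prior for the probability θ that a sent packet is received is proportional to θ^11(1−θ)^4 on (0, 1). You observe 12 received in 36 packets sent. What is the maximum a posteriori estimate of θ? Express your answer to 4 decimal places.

θ̂_MAP = 0.4510

The prior density ∝ θ^11(1−θ)^4 is the kernel of Beta(12, 5).
Data: 12 successes in 36 trials. The binomial likelihood contributes θ^12(1−θ)^24, so the posterior is Beta(12+12, 5+24) = Beta(24, 29).
For Beta(a, b) with a, b > 1 the mode is (a−1)/(a+b−2) = 23/51 ≈ 0.4510.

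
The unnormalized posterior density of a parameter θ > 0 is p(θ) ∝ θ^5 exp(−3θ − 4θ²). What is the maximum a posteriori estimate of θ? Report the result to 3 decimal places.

ℓ'(θ) = 5/θ − 3 − 8θ. Setting this to zero and multiplying by θ: 8θ² + 3θ − 5 = 0.
θ = (−3 + √(3² + 4·8·5)) / (2·8) = (−3 + √169) / 16 = (−3 + 13)/16 = 5/8.
ℓ''(θ) = −5/θ² − 8 < 0, confirming a maximum.

θ̂_MAP = 0.625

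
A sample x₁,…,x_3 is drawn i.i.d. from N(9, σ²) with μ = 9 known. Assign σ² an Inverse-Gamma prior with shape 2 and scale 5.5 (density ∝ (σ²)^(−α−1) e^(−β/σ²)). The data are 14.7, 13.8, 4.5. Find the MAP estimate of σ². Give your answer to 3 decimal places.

σ̂²_MAP = 9.642

Sum of squared deviations about the known mean: SS = (14.7−9)² + (13.8−9)² + (4.5−9)² = 75.78.
The Normal likelihood contributes (σ²)^(−n/2) exp(−SS/(2σ²)), so the posterior is Inverse-Gamma(α + n/2, β + SS/2) = Inverse-Gamma(3.5, 43.39).
The mode of Inverse-Gamma(a, b) is b/(a+1) = 43.39/4.5 ≈ 9.642.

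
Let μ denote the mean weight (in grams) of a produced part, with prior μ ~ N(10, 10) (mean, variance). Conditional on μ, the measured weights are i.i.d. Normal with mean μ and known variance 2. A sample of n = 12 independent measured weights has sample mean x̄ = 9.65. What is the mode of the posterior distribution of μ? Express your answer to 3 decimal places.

n = 12, x̄ = 9.65.
For a Normal prior and Normal likelihood with known variance, the posterior is Normal; its mode equals its mean, the precision-weighted average.
Prior precision 1/σ₀² = 1/10 = 0.1; data precision n/σ² = 12/2 = 6.
μ̂ = (0.1·10 + 6·9.65) / (0.1 + 6) = 58.9/6.1 = 589/61 ≈ 9.656.

μ̂_MAP = 9.656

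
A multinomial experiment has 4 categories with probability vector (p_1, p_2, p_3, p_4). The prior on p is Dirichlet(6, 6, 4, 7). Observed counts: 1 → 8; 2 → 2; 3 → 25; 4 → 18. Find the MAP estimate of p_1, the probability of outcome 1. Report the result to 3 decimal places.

MAP estimate: 0.181

The posterior is Dirichlet(αᵢ + nᵢ) = Dirichlet(14, 8, 29, 25).
For a Dirichlet(a₁,…,a_K) with all aᵢ > 1, the mode has j-th component (aⱼ − 1)/(Σaᵢ − K).
Here Σaᵢ = 76 and K = 4, so p_1 = (14 − 1)/(76 − 4) = 13/72 ≈ 0.181.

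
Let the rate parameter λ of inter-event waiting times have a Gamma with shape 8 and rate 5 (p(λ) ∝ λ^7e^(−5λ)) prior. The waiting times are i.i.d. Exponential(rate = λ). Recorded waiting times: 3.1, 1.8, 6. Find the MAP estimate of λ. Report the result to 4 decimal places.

λ̂_MAP = 0.6289

The Exponential(rate=λ) likelihood is ∝ λ^n e^(−λΣtᵢ). Here n = 3 and Σtᵢ = 3.1 + 1.8 + 6 = 10.9.
Posterior ∝ λ^7e^(−5λ) · λ^3e^(−10.9λ) = λ^10e^(−15.9λ), i.e. Gamma(11, 15.9).
Mode = (a−1)/b = 10/15.9 ≈ 0.6289.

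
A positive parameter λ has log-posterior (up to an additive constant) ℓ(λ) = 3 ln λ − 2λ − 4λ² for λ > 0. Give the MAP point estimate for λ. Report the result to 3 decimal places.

ℓ'(λ) = 3/λ − 2 − 8λ. Setting this to zero and multiplying by λ: 8λ² + 2λ − 3 = 0.
λ = (−2 + √(2² + 4·8·3)) / (2·8) = (−2 + √100) / 16 = (−2 + 10)/16 = 1/2.
ℓ''(λ) = −3/λ² − 8 < 0, confirming a maximum.

λ̂_MAP = 0.500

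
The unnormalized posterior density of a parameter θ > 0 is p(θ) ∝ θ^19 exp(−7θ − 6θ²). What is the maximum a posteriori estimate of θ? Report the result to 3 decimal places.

θ̂_MAP = 1.000

ℓ'(θ) = 19/θ − 7 − 12θ. Setting this to zero and multiplying by θ: 12θ² + 7θ − 19 = 0.
θ = (−7 + √(7² + 4·12·19)) / (2·12) = (−7 + √961) / 24 = (−7 + 31)/24 = 1.
ℓ''(θ) = −19/θ² − 12 < 0, confirming a maximum.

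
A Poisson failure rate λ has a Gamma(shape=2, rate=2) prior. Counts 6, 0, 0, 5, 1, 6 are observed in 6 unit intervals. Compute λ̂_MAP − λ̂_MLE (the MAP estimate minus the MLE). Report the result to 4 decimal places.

MAP − MLE = -0.6250

Σxᵢ = 18. Posterior is Gamma(20, 8); MAP = (20−1)/8 = 19/8 ≈ 2.37500.
MLE = x̄ = 18/6 ≈ 3.00000.
Difference = 19/8 − 18/6 = -5/8 ≈ -0.6250.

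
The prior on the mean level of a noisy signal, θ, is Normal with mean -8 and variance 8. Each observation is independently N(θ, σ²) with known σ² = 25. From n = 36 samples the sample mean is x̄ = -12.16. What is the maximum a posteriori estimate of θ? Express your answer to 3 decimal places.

θ̂_MAP = -11.828

n = 36, x̄ = -12.16.
For a Normal prior and Normal likelihood with known variance, the posterior is Normal; its mode equals its mean, the precision-weighted average.
Prior precision 1/σ₀² = 1/8 = 0.125; data precision n/σ² = 36/25 = 1.44.
θ̂ = (0.125·(-8) + 1.44·(-12.16)) / (0.125 + 1.44) = (-18.5104)/1.565 = -92552/7825 ≈ -11.828.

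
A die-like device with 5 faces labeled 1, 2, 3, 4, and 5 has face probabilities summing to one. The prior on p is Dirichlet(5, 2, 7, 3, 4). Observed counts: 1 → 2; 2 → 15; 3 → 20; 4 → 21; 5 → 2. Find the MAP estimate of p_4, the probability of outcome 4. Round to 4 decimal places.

MAP estimate: 0.3026

The posterior is Dirichlet(αᵢ + nᵢ) = Dirichlet(7, 17, 27, 24, 6).
For a Dirichlet(a₁,…,a_K) with all aᵢ > 1, the mode has j-th component (aⱼ − 1)/(Σaᵢ − K).
Here Σaᵢ = 81 and K = 5, so p_4 = (24 − 1)/(81 − 5) = 23/76 ≈ 0.3026.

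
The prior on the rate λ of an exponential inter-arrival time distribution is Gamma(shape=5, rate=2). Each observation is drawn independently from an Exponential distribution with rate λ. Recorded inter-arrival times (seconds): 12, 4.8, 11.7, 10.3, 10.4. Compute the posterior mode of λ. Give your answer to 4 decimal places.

λ̂_MAP = 0.1758

The Exponential(rate=λ) likelihood is ∝ λ^n e^(−λΣtᵢ). Here n = 5 and Σtᵢ = 12 + 4.8 + 11.7 + 10.3 + 10.4 = 49.2.
Posterior ∝ λ^4e^(−2λ) · λ^5e^(−49.2λ) = λ^9e^(−51.2λ), i.e. Gamma(10, 51.2).
Mode = (a−1)/b = 9/51.2 ≈ 0.1758.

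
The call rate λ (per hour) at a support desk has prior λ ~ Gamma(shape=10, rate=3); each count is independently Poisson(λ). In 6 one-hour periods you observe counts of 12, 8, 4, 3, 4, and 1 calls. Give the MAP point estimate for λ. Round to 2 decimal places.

Σxᵢ = 12+8+4+3+4+1 = 32, with n = 6.
Posterior ∝ λ^9e^(−3λ) · λ^32e^(−6λ) = λ^41e^(−9λ), i.e. Gamma(shape=42, rate=9).
The mode of a Gamma(a, b) with a ≥ 1 (shape–rate) is (a−1)/b = 41/9 ≈ 4.56.

λ̂_MAP = 4.56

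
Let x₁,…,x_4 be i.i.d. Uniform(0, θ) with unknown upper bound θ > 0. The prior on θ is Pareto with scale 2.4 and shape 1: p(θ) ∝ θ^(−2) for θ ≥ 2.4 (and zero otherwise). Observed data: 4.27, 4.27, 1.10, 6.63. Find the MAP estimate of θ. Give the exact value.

θ̂_MAP = 6.63

The Uniform(0, θ) likelihood is θ^(−n) for θ ≥ max(xᵢ), zero otherwise. Here max(xᵢ) = 6.63.
Posterior ∝ θ^(−2) · θ^(−4) = θ^(−6) on θ ≥ max(2.4, 6.63) = 6.63.
This density is strictly decreasing in θ, so the posterior mode lies at the lower boundary of the support.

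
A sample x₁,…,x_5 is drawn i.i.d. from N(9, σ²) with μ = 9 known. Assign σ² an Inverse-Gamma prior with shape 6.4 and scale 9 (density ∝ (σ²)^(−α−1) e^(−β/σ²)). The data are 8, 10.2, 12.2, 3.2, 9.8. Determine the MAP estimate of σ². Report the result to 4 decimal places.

σ̂²_MAP = 3.2808

Sum of squared deviations about the known mean: SS = (8−9)² + (10.2−9)² + (12.2−9)² + (3.2−9)² + (9.8−9)² = 46.96.
The Normal likelihood contributes (σ²)^(−n/2) exp(−SS/(2σ²)), so the posterior is Inverse-Gamma(α + n/2, β + SS/2) = Inverse-Gamma(8.9, 32.48).
The mode of Inverse-Gamma(a, b) is b/(a+1) = 32.48/9.9 ≈ 3.2808.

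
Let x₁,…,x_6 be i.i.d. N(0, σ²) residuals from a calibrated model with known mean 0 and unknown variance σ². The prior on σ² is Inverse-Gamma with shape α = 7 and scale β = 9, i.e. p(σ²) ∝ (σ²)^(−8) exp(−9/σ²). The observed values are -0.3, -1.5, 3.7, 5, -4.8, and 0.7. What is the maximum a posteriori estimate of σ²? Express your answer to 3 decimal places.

σ̂²_MAP = 3.753

Sum of squared deviations about the known mean: SS = (-0.3−0)² + (-1.5−0)² + (3.7−0)² + (5−0)² + (-4.8−0)² + (0.7−0)² = 64.56.
The Normal likelihood contributes (σ²)^(−n/2) exp(−SS/(2σ²)), so the posterior is Inverse-Gamma(α + n/2, β + SS/2) = Inverse-Gamma(10, 41.28).
The mode of Inverse-Gamma(a, b) is b/(a+1) = 41.28/11 ≈ 3.753.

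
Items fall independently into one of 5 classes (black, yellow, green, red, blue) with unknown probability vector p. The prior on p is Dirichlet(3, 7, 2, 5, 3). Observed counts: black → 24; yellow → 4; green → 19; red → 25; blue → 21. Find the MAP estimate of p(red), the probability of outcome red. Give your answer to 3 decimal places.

The posterior is Dirichlet(αᵢ + nᵢ) = Dirichlet(27, 11, 21, 30, 24).
For a Dirichlet(a₁,…,a_K) with all aᵢ > 1, the mode has j-th component (aⱼ − 1)/(Σaᵢ − K).
Here Σaᵢ = 113 and K = 5, so p(red) = (30 − 1)/(113 − 5) = 29/108 ≈ 0.269.

MAP estimate of p(red) = 0.269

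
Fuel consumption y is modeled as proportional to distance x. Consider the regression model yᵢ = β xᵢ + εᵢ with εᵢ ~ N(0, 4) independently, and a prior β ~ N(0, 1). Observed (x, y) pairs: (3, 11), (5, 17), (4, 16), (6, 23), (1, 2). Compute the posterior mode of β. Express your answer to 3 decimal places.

β̂_MAP = 3.538

log p(β | y) = −Σ(yᵢ − βxᵢ)²/(2·4) − β²/(2·1) + const.
Setting the derivative to zero: Σxᵢ(yᵢ − βxᵢ)/4 − β/1 = 0, so β = Σxᵢyᵢ / (Σxᵢ² + σ²/τ²).
Σxᵢyᵢ = 3·11 + 5·17 + 4·16 + 6·23 + 1·2 = 322; Σxᵢ² = 87; σ²/τ² = 4.
β̂_MAP = 322 / (87 + 4) = 322/91 ≈ 3.538.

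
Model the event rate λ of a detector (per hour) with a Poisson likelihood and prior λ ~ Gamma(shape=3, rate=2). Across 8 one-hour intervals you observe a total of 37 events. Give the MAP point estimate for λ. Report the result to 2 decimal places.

Σxᵢ = 37, n = 8.
Posterior ∝ λ^2e^(−2λ) · λ^37e^(−8λ) = λ^39e^(−10λ), i.e. Gamma(shape=40, rate=10).
The mode of a Gamma(a, b) with a ≥ 1 (shape–rate) is (a−1)/b = 39/10 ≈ 3.90.

λ̂_MAP = 3.90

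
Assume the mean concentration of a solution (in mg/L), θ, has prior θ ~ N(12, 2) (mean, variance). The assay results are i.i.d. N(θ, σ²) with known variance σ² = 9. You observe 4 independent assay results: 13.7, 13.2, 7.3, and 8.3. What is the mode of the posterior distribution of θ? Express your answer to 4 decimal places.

n = 4; x̄ = (13.7 + 13.2 + 7.3 + 8.3)/4 = 42.5/4 = 10.625.
For a Normal prior and Normal likelihood with known variance, the posterior is Normal; its mode equals its mean, the precision-weighted average.
Prior precision 1/σ₀² = 1/2 = 0.5; data precision n/σ² = 4/9.
θ̂ = (0.5·12 + (4/9)·10.625) / (0.5 + 4/9) = (193/18)/(17/18) = 193/17 ≈ 11.3529.

θ̂_MAP = 11.3529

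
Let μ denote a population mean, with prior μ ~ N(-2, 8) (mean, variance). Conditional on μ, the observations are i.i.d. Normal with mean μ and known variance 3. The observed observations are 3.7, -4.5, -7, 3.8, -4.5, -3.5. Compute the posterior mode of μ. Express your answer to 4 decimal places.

μ̂_MAP = -2.0000

n = 6; x̄ = (3.7 + (-4.5) + (-7) + 3.8 + (-4.5) + (-3.5))/6 = -12/6 = -2.
For a Normal prior and Normal likelihood with known variance, the posterior is Normal; its mode equals its mean, the precision-weighted average.
Prior precision 1/σ₀² = 1/8 = 0.125; data precision n/σ² = 6/3 = 2.
μ̂ = (0.125·(-2) + 2·(-2)) / (0.125 + 2) = (-4.25)/2.125 = -2.0000.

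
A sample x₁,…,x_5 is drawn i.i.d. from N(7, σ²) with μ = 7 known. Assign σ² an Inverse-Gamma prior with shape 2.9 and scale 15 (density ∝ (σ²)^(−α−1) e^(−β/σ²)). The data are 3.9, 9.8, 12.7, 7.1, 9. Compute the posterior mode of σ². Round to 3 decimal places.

σ̂²_MAP = 6.559

Sum of squared deviations about the known mean: SS = (3.9−7)² + (9.8−7)² + (12.7−7)² + (7.1−7)² + (9−7)² = 53.95.
The Normal likelihood contributes (σ²)^(−n/2) exp(−SS/(2σ²)), so the posterior is Inverse-Gamma(α + n/2, β + SS/2) = Inverse-Gamma(5.4, 41.975).
The mode of Inverse-Gamma(a, b) is b/(a+1) = 41.975/6.4 ≈ 6.559.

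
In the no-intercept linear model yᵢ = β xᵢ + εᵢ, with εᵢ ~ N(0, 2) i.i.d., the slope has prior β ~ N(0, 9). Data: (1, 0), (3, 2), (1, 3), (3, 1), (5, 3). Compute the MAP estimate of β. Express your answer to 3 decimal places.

log p(β | y) = −Σ(yᵢ − βxᵢ)²/(2·2) − β²/(2·9) + const.
Setting the derivative to zero: Σxᵢ(yᵢ − βxᵢ)/2 − β/9 = 0, so β = Σxᵢyᵢ / (Σxᵢ² + σ²/τ²).
Σxᵢyᵢ = 1·0 + 3·2 + 1·3 + 3·1 + 5·3 = 27; Σxᵢ² = 45; σ²/τ² = 2/9.
β̂_MAP = 27 / (45 + 2/9) = 27/(407/9) = 243/407 ≈ 0.597.

β̂_MAP = 0.597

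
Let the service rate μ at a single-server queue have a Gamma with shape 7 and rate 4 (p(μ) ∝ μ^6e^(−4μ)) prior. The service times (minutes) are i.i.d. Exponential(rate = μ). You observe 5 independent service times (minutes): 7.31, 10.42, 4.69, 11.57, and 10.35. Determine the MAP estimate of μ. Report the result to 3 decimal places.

The Exponential(rate=μ) likelihood is ∝ μ^n e^(−μΣtᵢ). Here n = 5 and Σtᵢ = 7.31 + 10.42 + 4.69 + 11.57 + 10.35 = 44.34.
Posterior ∝ μ^6e^(−4μ) · μ^5e^(−44.34μ) = μ^11e^(−48.34μ), i.e. Gamma(12, 48.34).
Mode = (a−1)/b = 11/48.34 ≈ 0.228.

μ̂_MAP = 0.228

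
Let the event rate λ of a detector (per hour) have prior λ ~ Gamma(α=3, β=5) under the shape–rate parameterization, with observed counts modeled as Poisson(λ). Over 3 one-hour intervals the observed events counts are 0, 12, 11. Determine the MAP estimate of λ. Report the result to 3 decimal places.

Σxᵢ = 0+12+11 = 23, with n = 3.
Posterior ∝ λ^2e^(−5λ) · λ^23e^(−3λ) = λ^25e^(−8λ), i.e. Gamma(shape=26, rate=8).
The mode of a Gamma(a, b) with a ≥ 1 (shape–rate) is (a−1)/b = 25/8 ≈ 3.125.

λ̂_MAP = 3.125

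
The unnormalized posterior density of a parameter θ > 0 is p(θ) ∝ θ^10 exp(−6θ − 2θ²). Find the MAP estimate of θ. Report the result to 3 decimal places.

ℓ'(θ) = 10/θ − 6 − 4θ. Setting this to zero and multiplying by θ: 4θ² + 6θ − 10 = 0.
θ = (−6 + √(6² + 4·4·10)) / (2·4) = (−6 + √196) / 8 = (−6 + 14)/8 = 1.
ℓ''(θ) = −10/θ² − 4 < 0, confirming a maximum.

θ̂_MAP = 1.000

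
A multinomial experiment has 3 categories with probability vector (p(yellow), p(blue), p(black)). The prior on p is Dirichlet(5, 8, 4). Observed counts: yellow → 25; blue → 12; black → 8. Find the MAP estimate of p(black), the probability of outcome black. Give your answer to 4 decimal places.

The posterior is Dirichlet(αᵢ + nᵢ) = Dirichlet(30, 20, 12).
For a Dirichlet(a₁,…,a_K) with all aᵢ > 1, the mode has j-th component (aⱼ − 1)/(Σaᵢ − K).
Here Σaᵢ = 62 and K = 3, so p(black) = (12 − 1)/(62 − 3) = 11/59 ≈ 0.1864.

MAP estimate of p(black) = 0.1864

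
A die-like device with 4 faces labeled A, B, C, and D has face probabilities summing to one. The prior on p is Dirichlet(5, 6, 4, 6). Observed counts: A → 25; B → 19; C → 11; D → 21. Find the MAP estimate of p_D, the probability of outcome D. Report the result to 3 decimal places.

The posterior is Dirichlet(αᵢ + nᵢ) = Dirichlet(30, 25, 15, 27).
For a Dirichlet(a₁,…,a_K) with all aᵢ > 1, the mode has j-th component (aⱼ − 1)/(Σaᵢ − K).
Here Σaᵢ = 97 and K = 4, so p_D = (27 − 1)/(97 − 4) = 26/93 ≈ 0.280.

MAP estimate of p_D = 0.280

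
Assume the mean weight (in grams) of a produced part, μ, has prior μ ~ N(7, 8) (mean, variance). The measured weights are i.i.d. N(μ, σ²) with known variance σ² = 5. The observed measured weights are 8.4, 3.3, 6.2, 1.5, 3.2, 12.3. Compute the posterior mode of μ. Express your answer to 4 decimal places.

n = 6; x̄ = (8.4 + 3.3 + 6.2 + 1.5 + 3.2 + 12.3)/6 = 34.9/6 = 349/60 ≈ 5.8167.
For a Normal prior and Normal likelihood with known variance, the posterior is Normal; its mode equals its mean, the precision-weighted average.
Prior precision 1/σ₀² = 1/8 = 0.125; data precision n/σ² = 6/5 = 1.2.
μ̂ = (0.125·7 + 1.2·(349/60)) / (0.125 + 1.2) = 7.855/1.325 = 1571/265 ≈ 5.9283.

μ̂_MAP = 5.9283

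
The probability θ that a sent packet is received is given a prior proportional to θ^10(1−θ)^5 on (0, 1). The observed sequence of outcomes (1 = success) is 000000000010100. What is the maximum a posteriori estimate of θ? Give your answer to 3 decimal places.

θ̂_MAP = 0.400

The prior density ∝ θ^10(1−θ)^5 is the kernel of Beta(11, 6).
Data: 2 successes in 15 trials (from the sequence). The binomial likelihood contributes θ^2(1−θ)^13, so the posterior is Beta(11+2, 6+13) = Beta(13, 19).
For Beta(a, b) with a, b > 1 the mode is (a−1)/(a+b−2) = 12/30 ≈ 0.400.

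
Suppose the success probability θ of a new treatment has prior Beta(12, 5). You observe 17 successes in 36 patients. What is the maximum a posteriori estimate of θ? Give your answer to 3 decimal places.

θ̂_MAP = 0.549

Prior: Beta(12, 5).
Data: 17 successes in 36 trials. The binomial likelihood contributes θ^17(1−θ)^19, so the posterior is Beta(12+17, 5+19) = Beta(29, 24).
For Beta(a, b) with a, b > 1 the mode is (a−1)/(a+b−2) = 28/51 ≈ 0.549.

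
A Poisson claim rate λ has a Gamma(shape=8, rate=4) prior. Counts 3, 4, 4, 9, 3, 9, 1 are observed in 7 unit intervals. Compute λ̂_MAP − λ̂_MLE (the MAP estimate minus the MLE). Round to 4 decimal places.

Σxᵢ = 33. Posterior is Gamma(41, 11); MAP = (41−1)/11 = 40/11 ≈ 3.63636.
MLE = x̄ = 33/7 ≈ 4.71429.
Difference = 40/11 − 33/7 = -83/77 ≈ -1.0779.

MAP − MLE = -1.0779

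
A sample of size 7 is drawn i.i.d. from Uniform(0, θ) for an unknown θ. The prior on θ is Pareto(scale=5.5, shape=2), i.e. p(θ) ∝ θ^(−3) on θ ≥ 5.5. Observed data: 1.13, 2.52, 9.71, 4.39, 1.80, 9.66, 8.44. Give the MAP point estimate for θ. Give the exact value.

The Uniform(0, θ) likelihood is θ^(−n) for θ ≥ max(xᵢ), zero otherwise. Here max(xᵢ) = 9.71.
Posterior ∝ θ^(−3) · θ^(−7) = θ^(−10) on θ ≥ max(5.5, 9.71) = 9.71.
This density is strictly decreasing in θ, so the posterior mode lies at the lower boundary of the support.

θ̂_MAP = 9.71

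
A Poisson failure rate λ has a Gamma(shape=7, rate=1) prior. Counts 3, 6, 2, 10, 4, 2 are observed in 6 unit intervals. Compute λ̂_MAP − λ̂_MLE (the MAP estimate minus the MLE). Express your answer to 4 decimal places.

Σxᵢ = 27. Posterior is Gamma(34, 7); MAP = (34−1)/7 = 33/7 ≈ 4.71429.
MLE = x̄ = 27/6 ≈ 4.50000.
Difference = 33/7 − 27/6 = 3/14 ≈ 0.2143.

MAP − MLE = 0.2143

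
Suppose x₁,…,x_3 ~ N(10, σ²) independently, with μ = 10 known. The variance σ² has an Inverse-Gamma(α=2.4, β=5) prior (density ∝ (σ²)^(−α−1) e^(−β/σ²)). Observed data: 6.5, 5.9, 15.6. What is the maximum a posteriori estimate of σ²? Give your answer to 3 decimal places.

Sum of squared deviations about the known mean: SS = (6.5−10)² + (5.9−10)² + (15.6−10)² = 60.42.
The Normal likelihood contributes (σ²)^(−n/2) exp(−SS/(2σ²)), so the posterior is Inverse-Gamma(α + n/2, β + SS/2) = Inverse-Gamma(3.9, 35.21).
The mode of Inverse-Gamma(a, b) is b/(a+1) = 35.21/4.9 ≈ 7.186.

σ̂²_MAP = 7.186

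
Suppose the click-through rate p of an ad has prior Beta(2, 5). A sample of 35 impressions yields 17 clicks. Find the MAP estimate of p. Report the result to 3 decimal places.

Prior: Beta(2, 5).
Data: 17 successes in 35 trials. The binomial likelihood contributes p^17(1−p)^18, so the posterior is Beta(2+17, 5+18) = Beta(19, 23).
For Beta(a, b) with a, b > 1 the mode is (a−1)/(a+b−2) = 18/40 ≈ 0.450.

p̂_MAP = 0.450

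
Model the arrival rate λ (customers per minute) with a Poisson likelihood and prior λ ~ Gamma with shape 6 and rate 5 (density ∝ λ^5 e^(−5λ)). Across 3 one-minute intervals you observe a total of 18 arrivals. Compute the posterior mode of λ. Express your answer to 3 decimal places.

λ̂_MAP = 2.875

Σxᵢ = 18, n = 3.
Posterior ∝ λ^5e^(−5λ) · λ^18e^(−3λ) = λ^23e^(−8λ), i.e. Gamma(shape=24, rate=8).
The mode of a Gamma(a, b) with a ≥ 1 (shape–rate) is (a−1)/b = 23/8 ≈ 2.875.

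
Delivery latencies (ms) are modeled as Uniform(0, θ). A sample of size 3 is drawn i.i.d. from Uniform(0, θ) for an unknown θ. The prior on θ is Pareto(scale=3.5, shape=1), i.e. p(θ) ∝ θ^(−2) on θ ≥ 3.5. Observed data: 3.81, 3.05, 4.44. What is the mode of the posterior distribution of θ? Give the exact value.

The Uniform(0, θ) likelihood is θ^(−n) for θ ≥ max(xᵢ), zero otherwise. Here max(xᵢ) = 4.44.
Posterior ∝ θ^(−2) · θ^(−3) = θ^(−5) on θ ≥ max(3.5, 4.44) = 4.44.
This density is strictly decreasing in θ, so the posterior mode lies at the lower boundary of the support.

θ̂_MAP = 4.44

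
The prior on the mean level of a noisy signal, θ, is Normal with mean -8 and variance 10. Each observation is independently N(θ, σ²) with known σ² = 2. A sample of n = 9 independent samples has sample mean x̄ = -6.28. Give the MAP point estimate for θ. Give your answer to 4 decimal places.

θ̂_MAP = -6.3174

n = 9, x̄ = -6.28.
For a Normal prior and Normal likelihood with known variance, the posterior is Normal; its mode equals its mean, the precision-weighted average.
Prior precision 1/σ₀² = 1/10 = 0.1; data precision n/σ² = 9/2 = 4.5.
θ̂ = (0.1·(-8) + 4.5·(-6.28)) / (0.1 + 4.5) = (-29.06)/4.6 = -1453/230 ≈ -6.3174.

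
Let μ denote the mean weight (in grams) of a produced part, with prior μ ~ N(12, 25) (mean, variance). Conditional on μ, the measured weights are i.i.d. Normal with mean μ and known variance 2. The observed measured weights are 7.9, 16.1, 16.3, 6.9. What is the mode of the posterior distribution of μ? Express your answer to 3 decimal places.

μ̂_MAP = 11.804

n = 4; x̄ = (7.9 + 16.1 + 16.3 + 6.9)/4 = 47.2/4 = 11.8.
For a Normal prior and Normal likelihood with known variance, the posterior is Normal; its mode equals its mean, the precision-weighted average.
Prior precision 1/σ₀² = 1/25 = 0.04; data precision n/σ² = 4/2 = 2.
μ̂ = (0.04·12 + 2·11.8) / (0.04 + 2) = 24.08/2.04 = 602/51 ≈ 11.804.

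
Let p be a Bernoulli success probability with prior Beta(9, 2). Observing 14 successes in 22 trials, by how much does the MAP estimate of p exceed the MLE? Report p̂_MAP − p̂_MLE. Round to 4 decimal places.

Posterior is Beta(23, 10); MAP = (23−1)/(33−2) = 22/31 ≈ 0.70968.
MLE ignores the prior: p̂_MLE = k/n = 14/22 ≈ 0.63636.
Difference = 22/31 − 14/22 = 25/341 ≈ 0.0733.

MAP − MLE = 0.0733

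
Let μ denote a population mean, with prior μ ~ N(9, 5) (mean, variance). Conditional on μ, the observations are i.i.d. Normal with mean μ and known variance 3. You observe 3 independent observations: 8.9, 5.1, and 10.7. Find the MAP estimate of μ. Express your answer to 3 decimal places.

n = 3; x̄ = (8.9 + 5.1 + 10.7)/3 = 24.7/3 = 247/30 ≈ 8.2333.
For a Normal prior and Normal likelihood with known variance, the posterior is Normal; its mode equals its mean, the precision-weighted average.
Prior precision 1/σ₀² = 1/5 = 0.2; data precision n/σ² = 3/3 = 1.
μ̂ = (0.2·9 + 1·(247/30)) / (0.2 + 1) = (301/30)/1.2 = 301/36 ≈ 8.361.

μ̂_MAP = 8.361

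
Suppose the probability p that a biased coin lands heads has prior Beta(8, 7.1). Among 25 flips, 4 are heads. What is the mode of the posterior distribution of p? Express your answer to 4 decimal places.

p̂_MAP = 0.2887

Prior: Beta(8, 7.1).
Data: 4 successes in 25 trials. The binomial likelihood contributes p^4(1−p)^21, so the posterior is Beta(8+4, 7.1+21) = Beta(12, 28.1).
For Beta(a, b) with a, b > 1 the mode is (a−1)/(a+b−2) = 11/38.1 ≈ 0.2887.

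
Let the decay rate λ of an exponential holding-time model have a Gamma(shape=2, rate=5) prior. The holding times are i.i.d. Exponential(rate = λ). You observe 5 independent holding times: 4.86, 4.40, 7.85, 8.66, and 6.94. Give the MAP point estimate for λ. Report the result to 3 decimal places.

The Exponential(rate=λ) likelihood is ∝ λ^n e^(−λΣtᵢ). Here n = 5 and Σtᵢ = 4.86 + 4.40 + 7.85 + 8.66 + 6.94 = 32.71.
Posterior ∝ λe^(−5λ) · λ^5e^(−32.71λ) = λ^6e^(−37.71λ), i.e. Gamma(7, 37.71).
Mode = (a−1)/b = 6/37.71 ≈ 0.159.

λ̂_MAP = 0.159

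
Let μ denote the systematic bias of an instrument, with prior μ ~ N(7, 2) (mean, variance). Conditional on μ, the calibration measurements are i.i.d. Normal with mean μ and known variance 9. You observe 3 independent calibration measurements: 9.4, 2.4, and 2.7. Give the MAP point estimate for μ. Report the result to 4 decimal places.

μ̂_MAP = 6.1333

n = 3; x̄ = (9.4 + 2.4 + 2.7)/3 = 14.5/3 = 29/6 ≈ 4.8333.
For a Normal prior and Normal likelihood with known variance, the posterior is Normal; its mode equals its mean, the precision-weighted average.
Prior precision 1/σ₀² = 1/2 = 0.5; data precision n/σ² = 3/9 = 1/3.
μ̂ = (0.5·7 + (1/3)·(29/6)) / (0.5 + 1/3) = (46/9)/(5/6) = 92/15 ≈ 6.1333.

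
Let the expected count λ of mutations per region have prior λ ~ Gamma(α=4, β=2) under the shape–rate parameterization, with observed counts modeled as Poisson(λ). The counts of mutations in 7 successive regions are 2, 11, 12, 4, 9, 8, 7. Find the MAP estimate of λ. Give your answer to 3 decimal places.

Σxᵢ = 2+11+12+4+9+8+7 = 53, with n = 7.
Posterior ∝ λ^3e^(−2λ) · λ^53e^(−7λ) = λ^56e^(−9λ), i.e. Gamma(shape=57, rate=9).
The mode of a Gamma(a, b) with a ≥ 1 (shape–rate) is (a−1)/b = 56/9 ≈ 6.222.

λ̂_MAP = 6.222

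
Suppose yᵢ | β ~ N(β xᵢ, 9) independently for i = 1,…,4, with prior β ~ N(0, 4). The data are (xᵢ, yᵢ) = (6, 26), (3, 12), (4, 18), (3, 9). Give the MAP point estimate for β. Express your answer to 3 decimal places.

log p(β | y) = −Σ(yᵢ − βxᵢ)²/(2·9) − β²/(2·4) + const.
Setting the derivative to zero: Σxᵢ(yᵢ − βxᵢ)/9 − β/4 = 0, so β = Σxᵢyᵢ / (Σxᵢ² + σ²/τ²).
Σxᵢyᵢ = 6·26 + 3·12 + 4·18 + 3·9 = 291; Σxᵢ² = 70; σ²/τ² = 2.25.
β̂_MAP = 291 / (70 + 2.25) = 291/72.25 ≈ 4.028.

β̂_MAP = 4.028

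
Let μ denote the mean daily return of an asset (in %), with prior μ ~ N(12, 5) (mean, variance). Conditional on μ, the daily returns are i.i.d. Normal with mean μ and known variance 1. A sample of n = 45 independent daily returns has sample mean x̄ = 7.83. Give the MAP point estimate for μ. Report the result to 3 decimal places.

μ̂_MAP = 7.848

n = 45, x̄ = 7.83.
For a Normal prior and Normal likelihood with known variance, the posterior is Normal; its mode equals its mean, the precision-weighted average.
Prior precision 1/σ₀² = 1/5 = 0.2; data precision n/σ² = 45/1 = 45.
μ̂ = (0.2·12 + 45·7.83) / (0.2 + 45) = 354.75/45.2 = 7095/904 ≈ 7.848.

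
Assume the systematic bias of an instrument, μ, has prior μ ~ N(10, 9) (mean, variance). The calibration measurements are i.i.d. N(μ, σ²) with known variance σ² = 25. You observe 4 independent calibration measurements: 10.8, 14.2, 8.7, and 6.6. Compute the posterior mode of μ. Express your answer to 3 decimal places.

μ̂_MAP = 10.044

n = 4; x̄ = (10.8 + 14.2 + 8.7 + 6.6)/4 = 40.3/4 = 10.075.
For a Normal prior and Normal likelihood with known variance, the posterior is Normal; its mode equals its mean, the precision-weighted average.
Prior precision 1/σ₀² = 1/9; data precision n/σ² = 4/25 = 0.16.
μ̂ = ((1/9)·10 + 0.16·10.075) / (1/9 + 0.16) = (6127/2250)/(61/225) = 6127/610 ≈ 10.044.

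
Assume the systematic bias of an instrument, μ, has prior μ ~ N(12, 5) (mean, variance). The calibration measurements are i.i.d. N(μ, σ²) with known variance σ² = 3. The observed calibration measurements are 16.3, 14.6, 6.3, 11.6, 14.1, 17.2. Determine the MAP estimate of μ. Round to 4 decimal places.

n = 6; x̄ = (16.3 + 14.6 + 6.3 + 11.6 + 14.1 + 17.2)/6 = 80.1/6 = 13.35.
For a Normal prior and Normal likelihood with known variance, the posterior is Normal; its mode equals its mean, the precision-weighted average.
Prior precision 1/σ₀² = 1/5 = 0.2; data precision n/σ² = 6/3 = 2.
μ̂ = (0.2·12 + 2·13.35) / (0.2 + 2) = 29.1/2.2 = 291/22 ≈ 13.2273.

μ̂_MAP = 13.2273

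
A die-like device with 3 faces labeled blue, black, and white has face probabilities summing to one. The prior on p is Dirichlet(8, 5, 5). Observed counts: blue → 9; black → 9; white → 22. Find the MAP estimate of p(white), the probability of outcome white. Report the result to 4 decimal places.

MAP estimate of p(white) = 0.4727

The posterior is Dirichlet(αᵢ + nᵢ) = Dirichlet(17, 14, 27).
For a Dirichlet(a₁,…,a_K) with all aᵢ > 1, the mode has j-th component (aⱼ − 1)/(Σaᵢ − K).
Here Σaᵢ = 58 and K = 3, so p(white) = (27 − 1)/(58 − 3) = 26/55 ≈ 0.4727.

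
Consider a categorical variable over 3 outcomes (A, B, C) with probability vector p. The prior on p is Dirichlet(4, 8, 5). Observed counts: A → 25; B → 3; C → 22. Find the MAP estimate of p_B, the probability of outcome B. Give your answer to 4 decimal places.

The posterior is Dirichlet(αᵢ + nᵢ) = Dirichlet(29, 11, 27).
For a Dirichlet(a₁,…,a_K) with all aᵢ > 1, the mode has j-th component (aⱼ − 1)/(Σaᵢ − K).
Here Σaᵢ = 67 and K = 3, so p_B = (11 − 1)/(67 − 3) = 10/64 ≈ 0.1563.

MAP estimate of p_B = 0.1563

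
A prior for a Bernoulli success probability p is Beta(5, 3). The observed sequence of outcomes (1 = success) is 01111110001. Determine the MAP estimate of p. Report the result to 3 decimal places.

p̂_MAP = 0.647

Prior: Beta(5, 3).
Data: 7 successes in 11 trials (from the sequence). The binomial likelihood contributes p^7(1−p)^4, so the posterior is Beta(5+7, 3+4) = Beta(12, 7).
For Beta(a, b) with a, b > 1 the mode is (a−1)/(a+b−2) = 11/17 ≈ 0.647.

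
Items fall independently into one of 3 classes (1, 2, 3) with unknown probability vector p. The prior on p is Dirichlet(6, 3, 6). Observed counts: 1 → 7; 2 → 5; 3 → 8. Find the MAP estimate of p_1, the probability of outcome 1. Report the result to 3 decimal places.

The posterior is Dirichlet(αᵢ + nᵢ) = Dirichlet(13, 8, 14).
For a Dirichlet(a₁,…,a_K) with all aᵢ > 1, the mode has j-th component (aⱼ − 1)/(Σaᵢ − K).
Here Σaᵢ = 35 and K = 3, so p_1 = (13 − 1)/(35 − 3) = 12/32 ≈ 0.375.

MAP estimate: 0.375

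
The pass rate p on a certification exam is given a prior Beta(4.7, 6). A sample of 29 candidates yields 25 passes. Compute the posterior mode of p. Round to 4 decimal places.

p̂_MAP = 0.7613

Prior: Beta(4.7, 6).
Data: 25 successes in 29 trials. The binomial likelihood contributes p^25(1−p)^4, so the posterior is Beta(4.7+25, 6+4) = Beta(29.7, 10).
For Beta(a, b) with a, b > 1 the mode is (a−1)/(a+b−2) = 28.7/37.7 ≈ 0.7613.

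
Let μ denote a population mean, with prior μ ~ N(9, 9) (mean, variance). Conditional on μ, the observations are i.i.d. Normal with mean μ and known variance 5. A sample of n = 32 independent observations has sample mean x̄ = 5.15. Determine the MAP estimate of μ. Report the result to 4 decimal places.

n = 32, x̄ = 5.15.
For a Normal prior and Normal likelihood with known variance, the posterior is Normal; its mode equals its mean, the precision-weighted average.
Prior precision 1/σ₀² = 1/9; data precision n/σ² = 32/5 = 6.4.
μ̂ = ((1/9)·9 + 6.4·5.15) / (1/9 + 6.4) = 33.96/(293/45) = 7641/1465 ≈ 5.2157.

μ̂_MAP = 5.2157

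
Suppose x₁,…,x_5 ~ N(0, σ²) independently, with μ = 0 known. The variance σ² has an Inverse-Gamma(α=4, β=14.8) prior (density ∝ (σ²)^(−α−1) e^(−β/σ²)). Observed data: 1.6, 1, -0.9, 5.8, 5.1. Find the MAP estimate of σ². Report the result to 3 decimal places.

Sum of squared deviations about the known mean: SS = (1.6−0)² + (1−0)² + (-0.9−0)² + (5.8−0)² + (5.1−0)² = 64.02.
The Normal likelihood contributes (σ²)^(−n/2) exp(−SS/(2σ²)), so the posterior is Inverse-Gamma(α + n/2, β + SS/2) = Inverse-Gamma(6.5, 46.81).
The mode of Inverse-Gamma(a, b) is b/(a+1) = 46.81/7.5 ≈ 6.241.

σ̂²_MAP = 6.241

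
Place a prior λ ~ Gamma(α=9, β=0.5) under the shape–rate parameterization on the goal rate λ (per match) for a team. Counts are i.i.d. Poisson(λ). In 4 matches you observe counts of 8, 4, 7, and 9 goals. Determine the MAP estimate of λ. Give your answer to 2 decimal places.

λ̂_MAP = 8.00

Σxᵢ = 8+4+7+9 = 28, with n = 4.
Posterior ∝ λ^8e^(−0.5λ) · λ^28e^(−4λ) = λ^36e^(−4.5λ), i.e. Gamma(shape=37, rate=4.5).
The mode of a Gamma(a, b) with a ≥ 1 (shape–rate) is (a−1)/b = 36/4.5 ≈ 8.00.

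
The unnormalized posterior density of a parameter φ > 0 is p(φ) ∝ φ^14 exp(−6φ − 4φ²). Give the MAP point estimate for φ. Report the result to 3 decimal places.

ℓ'(φ) = 14/φ − 6 − 8φ. Setting this to zero and multiplying by φ: 8φ² + 6φ − 14 = 0.
φ = (−6 + √(6² + 4·8·14)) / (2·8) = (−6 + √484) / 16 = (−6 + 22)/16 = 1.
ℓ''(φ) = −14/φ² − 8 < 0, confirming a maximum.

φ̂_MAP = 1.000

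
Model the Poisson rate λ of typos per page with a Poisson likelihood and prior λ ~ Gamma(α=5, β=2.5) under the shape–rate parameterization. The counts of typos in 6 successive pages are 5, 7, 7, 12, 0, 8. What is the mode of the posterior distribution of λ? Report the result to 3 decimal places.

Σxᵢ = 5+7+7+12+0+8 = 39, with n = 6.
Posterior ∝ λ^4e^(−2.5λ) · λ^39e^(−6λ) = λ^43e^(−8.5λ), i.e. Gamma(shape=44, rate=8.5).
The mode of a Gamma(a, b) with a ≥ 1 (shape–rate) is (a−1)/b = 43/8.5 ≈ 5.059.

λ̂_MAP = 5.059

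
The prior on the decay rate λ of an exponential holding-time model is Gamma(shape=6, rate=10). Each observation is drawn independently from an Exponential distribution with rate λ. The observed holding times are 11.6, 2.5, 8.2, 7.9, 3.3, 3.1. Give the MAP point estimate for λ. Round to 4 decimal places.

λ̂_MAP = 0.2361

The Exponential(rate=λ) likelihood is ∝ λ^n e^(−λΣtᵢ). Here n = 6 and Σtᵢ = 11.6 + 2.5 + 8.2 + 7.9 + 3.3 + 3.1 = 36.6.
Posterior ∝ λ^5e^(−10λ) · λ^6e^(−36.6λ) = λ^11e^(−46.6λ), i.e. Gamma(12, 46.6).
Mode = (a−1)/b = 11/46.6 ≈ 0.2361.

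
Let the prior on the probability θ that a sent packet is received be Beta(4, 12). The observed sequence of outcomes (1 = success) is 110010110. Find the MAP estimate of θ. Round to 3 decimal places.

θ̂_MAP = 0.348

Prior: Beta(4, 12).
Data: 5 successes in 9 trials (from the sequence). The binomial likelihood contributes θ^5(1−θ)^4, so the posterior is Beta(4+5, 12+4) = Beta(9, 16).
For Beta(a, b) with a, b > 1 the mode is (a−1)/(a+b−2) = 8/23 ≈ 0.348.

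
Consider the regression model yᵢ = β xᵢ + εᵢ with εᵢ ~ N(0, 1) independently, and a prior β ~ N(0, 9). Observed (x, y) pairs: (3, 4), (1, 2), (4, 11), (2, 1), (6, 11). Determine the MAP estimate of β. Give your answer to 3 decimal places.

β̂_MAP = 1.906

log p(β | y) = −Σ(yᵢ − βxᵢ)²/(2·1) − β²/(2·9) + const.
Setting the derivative to zero: Σxᵢ(yᵢ − βxᵢ)/1 − β/9 = 0, so β = Σxᵢyᵢ / (Σxᵢ² + σ²/τ²).
Σxᵢyᵢ = 3·4 + 1·2 + 4·11 + 2·1 + 6·11 = 126; Σxᵢ² = 66; σ²/τ² = 1/9.
β̂_MAP = 126 / (66 + 1/9) = 126/(595/9) = 162/85 ≈ 1.906.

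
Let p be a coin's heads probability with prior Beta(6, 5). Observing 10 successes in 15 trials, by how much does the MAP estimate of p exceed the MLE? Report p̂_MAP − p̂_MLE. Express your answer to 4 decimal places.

Posterior is Beta(16, 10); MAP = (16−1)/(26−2) = 15/24 ≈ 0.62500.
MLE ignores the prior: p̂_MLE = k/n = 10/15 ≈ 0.66667.
Difference = 15/24 − 10/15 = -1/24 ≈ -0.0417.

MAP − MLE = -0.0417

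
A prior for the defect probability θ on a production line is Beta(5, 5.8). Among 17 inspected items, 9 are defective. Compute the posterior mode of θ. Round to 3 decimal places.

θ̂_MAP = 0.504

Prior: Beta(5, 5.8).
Data: 9 successes in 17 trials. The binomial likelihood contributes θ^9(1−θ)^8, so the posterior is Beta(5+9, 5.8+8) = Beta(14, 13.8).
For Beta(a, b) with a, b > 1 the mode is (a−1)/(a+b−2) = 13/25.8 ≈ 0.504.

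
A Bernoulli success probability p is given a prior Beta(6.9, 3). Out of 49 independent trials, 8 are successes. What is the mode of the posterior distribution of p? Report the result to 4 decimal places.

Prior: Beta(6.9, 3).
Data: 8 successes in 49 trials. The binomial likelihood contributes p^8(1−p)^41, so the posterior is Beta(6.9+8, 3+41) = Beta(14.9, 44).
For Beta(a, b) with a, b > 1 the mode is (a−1)/(a+b−2) = 13.9/56.9 ≈ 0.2443.

p̂_MAP = 0.2443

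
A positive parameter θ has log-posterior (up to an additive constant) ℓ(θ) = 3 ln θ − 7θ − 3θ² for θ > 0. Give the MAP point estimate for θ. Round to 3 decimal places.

ℓ'(θ) = 3/θ − 7 − 6θ. Setting this to zero and multiplying by θ: 6θ² + 7θ − 3 = 0.
θ = (−7 + √(7² + 4·6·3)) / (2·6) = (−7 + √121) / 12 = (−7 + 11)/12 = 1/3.
ℓ''(θ) = −3/θ² − 6 < 0, confirming a maximum.

θ̂_MAP = 0.333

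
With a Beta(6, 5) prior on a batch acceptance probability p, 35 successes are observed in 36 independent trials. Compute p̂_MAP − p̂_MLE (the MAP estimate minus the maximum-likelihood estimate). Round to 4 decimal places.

Posterior is Beta(41, 6); MAP = (41−1)/(47−2) = 40/45 ≈ 0.88889.
MLE ignores the prior: p̂_MLE = k/n = 35/36 ≈ 0.97222.
Difference = 40/45 − 35/36 = -1/12 ≈ -0.0833.

MAP − MLE = -0.0833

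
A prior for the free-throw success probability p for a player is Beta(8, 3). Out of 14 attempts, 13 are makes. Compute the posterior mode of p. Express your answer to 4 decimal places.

Prior: Beta(8, 3).
Data: 13 successes in 14 trials. The binomial likelihood contributes p^13(1−p)^1, so the posterior is Beta(8+13, 3+1) = Beta(21, 4).
For Beta(a, b) with a, b > 1 the mode is (a−1)/(a+b−2) = 20/23 ≈ 0.8696.

p̂_MAP = 0.8696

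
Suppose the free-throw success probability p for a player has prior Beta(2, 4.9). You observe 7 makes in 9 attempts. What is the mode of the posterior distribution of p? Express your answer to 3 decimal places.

Prior: Beta(2, 4.9).
Data: 7 successes in 9 trials. The binomial likelihood contributes p^7(1−p)^2, so the posterior is Beta(2+7, 4.9+2) = Beta(9, 6.9).
For Beta(a, b) with a, b > 1 the mode is (a−1)/(a+b−2) = 8/13.9 ≈ 0.576.

p̂_MAP = 0.576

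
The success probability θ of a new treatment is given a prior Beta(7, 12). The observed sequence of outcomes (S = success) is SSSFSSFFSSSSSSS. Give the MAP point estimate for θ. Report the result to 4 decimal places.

θ̂_MAP = 0.5625

Prior: Beta(7, 12).
Data: 12 successes in 15 trials (from the sequence). The binomial likelihood contributes θ^12(1−θ)^3, so the posterior is Beta(7+12, 12+3) = Beta(19, 15).
For Beta(a, b) with a, b > 1 the mode is (a−1)/(a+b−2) = 18/32 ≈ 0.5625.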